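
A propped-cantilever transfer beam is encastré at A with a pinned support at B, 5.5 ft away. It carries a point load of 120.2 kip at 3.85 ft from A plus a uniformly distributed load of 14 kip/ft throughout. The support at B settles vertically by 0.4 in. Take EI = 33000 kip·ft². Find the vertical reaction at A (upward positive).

R_A = 120.4 kip

Choose R_B as the redundant. The primary structure is the cantilever fixed at A.
Downward deflection at the released point B due to the loads:
  point load 120.2 at a = 3.85: Pa²(3L − a)/(6EI) = 3756/EI
  UDL 14: wL⁴/(8EI) = 1601/EI
  δ_0 = 5358/EI
Tip deflection under a unit load at B: L³/(3EI) = 55.46/EI.
With EI = 33000 kip·ft²: δ_0 = 0.16235 ft and δ_{BB} = 0.001681 ft/kip.
Compatibility — the beam at B must follow the support down by 0.03333 ft: δ_0 − R_B·δ_{BB} = 0.03333, so R_B = (0.16235 − 0.03333)/0.001681 = 76.77 kip.
Vertical equilibrium: R_A = ΣP − R_B = 197.2 − 76.77 = 120.4 kip.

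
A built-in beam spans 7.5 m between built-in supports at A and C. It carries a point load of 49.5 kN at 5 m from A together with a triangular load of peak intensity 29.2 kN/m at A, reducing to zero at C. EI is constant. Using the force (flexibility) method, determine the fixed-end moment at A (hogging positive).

Release both end moments; the primary structure is a simply-supported span AC with redundants M_A and M_C.
On the primary (simply-supported) span, the end slopes from the loading are:
  at A: point load 49.5 at a = 5: Pab(L + b)/(6LEI) = 137.5/EI
  at C: point load 49.5 at a = 5: Pab(L + a)/(6LEI) = 171.9/EI
  at A: triangular load, peak 29.2: w₀L³/(45EI) = 273.8/EI
  at C: triangular load, peak 29.2: 7w₀L³/(360EI) = 239.5/EI
  θ_A0 = 411.2/EI,  θ_C0 = 411.4/EI
Flexibility coefficients: a unit moment at one end gives L/(3EI) there and L/(6EI) at the far end, so f₁₁ = f₂₂ = 2.5/EI and f₁₂ = f₂₁ = 1.25/EI.
Compatibility — zero rotation at each built-in end:
  2.5 M_A + 1.25 M_C = 411.2
  1.25 M_A + 2.5 M_C = 411.4
Solving the pair gives M_A = 109.6 kN·m and M_C = 109.8 kN·m (hogging).

M_A = 109.6 kN·m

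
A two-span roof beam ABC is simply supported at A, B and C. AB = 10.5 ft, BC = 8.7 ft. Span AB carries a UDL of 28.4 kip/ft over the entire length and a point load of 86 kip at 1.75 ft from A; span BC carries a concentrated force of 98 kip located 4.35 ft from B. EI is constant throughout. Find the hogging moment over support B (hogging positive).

Release continuity at B by inserting a hinge; the redundant is the internal moment M_B. The primary structure is two simply-supported spans AB and BC.
Discontinuity in slope at B on the released structure — sum the simple-span end rotations:
  span AB: UDL 28.4: wL³/(24EI) = 1370/EI
  span AB: point load 86 at a = 1.75: Pab(L + a)/(6LEI) = 256.1/EI
  span BC: point load 98 at a = 4.35: Pab(L + b)/(6LEI) = 463.6/EI
  relative rotation θ_0 = (1626 + 463.6)/EI = 2090/EI
A unit hogging moment at B produces rotation L₁/(3EI) + L₂/(3EI) = 6.4/EI.
Slope continuity at B: θ_0 = M_B·6.4/EI, so M_B = 2090/6.4 = 326.5 kip·ft (hogging).

M_B = 326.5 kip·ft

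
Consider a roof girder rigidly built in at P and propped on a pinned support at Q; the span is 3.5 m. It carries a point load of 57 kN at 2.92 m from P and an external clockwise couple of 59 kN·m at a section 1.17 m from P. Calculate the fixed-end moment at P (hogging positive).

M_P = 25.8 kN·m

Release the roller at Q. Primary structure: cantilever fixed at P.
Deflection at Q on the released cantilever, summing each load's contribution:
  point load 57 at a = 2.92: Pa²(3L − a)/(6EI) = 614/EI
  clockwise couple 59 at a = 1.17: M₀a(2L − a)/(2EI) = 201.2/EI
  δ_0 = 815.2/EI
Flexibility coefficient — unit upward force at Q: δ_{QQ} = L³/(3EI) = 14.29/EI.
The prop prevents deflection at Q: R_Q = δ_0/δ_{QQ} = 815.2/14.29 = 57.04 kN.
Moment equilibrium about P: M_P = Σ(load moments about P) − R_Q·L = 225.4 − 57.04×3.5 = 25.8 kN·m.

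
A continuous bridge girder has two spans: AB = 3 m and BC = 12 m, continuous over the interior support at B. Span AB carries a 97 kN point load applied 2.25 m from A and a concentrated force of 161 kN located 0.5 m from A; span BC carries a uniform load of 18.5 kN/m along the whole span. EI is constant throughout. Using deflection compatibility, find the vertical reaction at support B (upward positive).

R_B = 328.8 kN

Insert a hinge at B; M_B is the redundant, and each span becomes simply supported.
Rotations at B on the released spans (each span's end-slope, ×1/EI):
  span AB: point load 97 at a = 2.25: Pab(L + a)/(6LEI) = 47.74/EI
  span AB: point load 161 at a = 0.5: Pab(L + a)/(6LEI) = 39.13/EI
  span BC: UDL 18.5: wL³/(24EI) = 1332/EI
  relative rotation θ_0 = (86.87 + 1332)/EI = 1419/EI
A unit hogging moment at B produces rotation L₁/(3EI) + L₂/(3EI) = 5/EI.
Slope continuity at B: θ_0 = M_B·5/EI, so M_B = 1419/5 = 283.8 kN·m (hogging).
Span AB, ΣM about A with M_B applied at B: R_B^{AB}·3 = 298.8 + 283.8, so R_B^{AB} = 194.2 kN and R_A = 258 − 194.2 = 63.83 kN.
Span BC, ΣM about C: R_B^{BC}·12 = 1332 + 283.8, so R_B^{BC} = 134.6 kN and R_C = 222 − 134.6 = 87.35 kN.
R_B = 194.2 + 134.6 = 328.8 kN.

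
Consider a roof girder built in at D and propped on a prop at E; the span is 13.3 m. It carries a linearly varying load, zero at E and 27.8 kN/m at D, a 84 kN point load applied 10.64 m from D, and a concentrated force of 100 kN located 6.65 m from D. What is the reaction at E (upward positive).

R_E = 127.4 kN

Take the reaction at E as the redundant and release it; the primary structure is a cantilever fixed at D.
Downward deflection at the released point E due to the loads:
  triangular load, peak 27.8 at the fixed end: w₀L⁴/(30EI) = 28995/EI
  point load 84 at a = 10.64: Pa²(3L − a)/(6EI) = 46375/EI
  point load 100 at a = 6.65: Pa²(3L − a)/(6EI) = 24507/EI
  δ_0 = 99877/EI
Tip deflection under a unit load at E: L³/(3EI) = 784.2/EI.
The prop prevents deflection at E: R_E = δ_0/δ_{EE} = 99877/784.2 = 127.4 kN.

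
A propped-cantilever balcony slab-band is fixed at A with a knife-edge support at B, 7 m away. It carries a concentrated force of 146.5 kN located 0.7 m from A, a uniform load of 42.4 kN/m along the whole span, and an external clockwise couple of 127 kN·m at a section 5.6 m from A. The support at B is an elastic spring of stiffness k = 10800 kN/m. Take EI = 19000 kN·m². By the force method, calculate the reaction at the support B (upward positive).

Remove the prop at B; the released (primary) structure is a cantilever built in at A.
Free-end deflection of the primary structure under the applied loading (downward +):
  point load 146.5 at a = 0.7: Pa²(3L − a)/(6EI) = 242.9/EI
  UDL 42.4: wL⁴/(8EI) = 12725/EI
  clockwise couple 127 at a = 5.6: M₀a(2L − a)/(2EI) = 2987/EI
  δ_0 = 15955/EI
Tip deflection under a unit load at B: L³/(3EI) = 114.3/EI.
With EI = 19000 kN·m²: δ_0 = 0.83975 m and δ_{BB} = 0.006018 m/kN.
Compatibility — the spring shortens by R_B/k under the reaction it provides: δ_0 − R_B·δ_{BB} = R_B/k. With 1/k = 0.000093 m/kN, R_B = δ_0 / (δ_{BB} + 1/k) = 0.83975 / (0.006018 + 0.000093) = 137.4 kN.

R_B = 137.4 kN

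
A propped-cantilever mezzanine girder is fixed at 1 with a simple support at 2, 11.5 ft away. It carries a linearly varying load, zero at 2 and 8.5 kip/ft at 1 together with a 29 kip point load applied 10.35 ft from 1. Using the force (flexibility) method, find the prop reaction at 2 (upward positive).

Take the reaction at 2 as the redundant and release it; the primary structure is a cantilever fixed at 1.
Primary-structure tip deflection at 2 by superposition:
  triangular load, peak 8.5 at the fixed end: w₀L⁴/(30EI) = 4956/EI
  point load 29 at a = 10.35: Pa²(3L − a)/(6EI) = 12504/EI
  δ_0 = 17459/EI
Tip deflection under a unit load at 2: L³/(3EI) = 507/EI.
Compatibility at 2: δ_0 − R_2·δ_{22} = 0, so R_2 = 17459/507 = 34.44 kip.

R_2 = 34.44 kip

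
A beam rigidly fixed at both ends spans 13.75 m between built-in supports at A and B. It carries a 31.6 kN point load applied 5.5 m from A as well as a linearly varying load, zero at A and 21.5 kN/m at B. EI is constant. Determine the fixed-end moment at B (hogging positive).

Release both end moments; the primary structure is a simply-supported span AB with redundants M_A and M_B.
End rotations of the released simple span under the applied load (×1/EI):
  at A: point load 31.6 at a = 5.5: Pab(L + b)/(6LEI) = 382.4/EI
  at B: point load 31.6 at a = 5.5: Pab(L + a)/(6LEI) = 334.6/EI
  at A: triangular load, peak 21.5: 7w₀L³/(360EI) = 1087/EI
  at B: triangular load, peak 21.5: w₀L³/(45EI) = 1242/EI
  θ_A0 = 1469/EI,  θ_B0 = 1577/EI
Flexibility coefficients: a unit moment at one end gives L/(3EI) there and L/(6EI) at the far end, so f₁₁ = f₂₂ = 4.583/EI and f₁₂ = f₂₁ = 2.292/EI.
Compatibility — zero rotation at each built-in end:
  4.583 M_A + 2.292 M_B = 1469
  2.292 M_A + 4.583 M_B = 1577
Solving the pair gives M_A = 198.1 kN·m and M_B = 245 kN·m (hogging).

M_B = 245 kN·m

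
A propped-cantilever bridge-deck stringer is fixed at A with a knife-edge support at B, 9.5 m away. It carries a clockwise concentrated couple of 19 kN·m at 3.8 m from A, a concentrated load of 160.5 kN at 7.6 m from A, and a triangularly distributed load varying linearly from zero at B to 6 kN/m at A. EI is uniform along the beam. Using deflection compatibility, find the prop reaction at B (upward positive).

Choose R_B as the redundant. The primary structure is the cantilever fixed at A.
Downward deflection at the released point B due to the loads:
  clockwise couple 19 at a = 3.8: M₀a(2L − a)/(2EI) = 548.7/EI
  point load 160.5 at a = 7.6: Pa²(3L − a)/(6EI) = 32292/EI
  triangular load, peak 6 at the fixed end: w₀L⁴/(30EI) = 1629/EI
  δ_0 = 34470/EI
Tip deflection under a unit load at B: L³/(3EI) = 285.8/EI.
Compatibility at B: δ_0 − R_B·δ_{BB} = 0, so R_B = 34470/285.8 = 120.6 kN.

R_B = 120.6 kN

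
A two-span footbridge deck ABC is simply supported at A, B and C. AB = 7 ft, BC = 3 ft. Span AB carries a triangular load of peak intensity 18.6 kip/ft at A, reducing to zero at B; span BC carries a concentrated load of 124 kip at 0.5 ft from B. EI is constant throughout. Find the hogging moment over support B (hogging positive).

Take M_B as the redundant. Released structure: two simple spans AB and BC with a hinge at B.
Rotations at B on the released spans (each span's end-slope, ×1/EI):
  span AB: triangular load, peak 18.6: 7w₀L³/(360EI) = 124.1/EI
  span BC: point load 124 at a = 0.5: Pab(L + b)/(6LEI) = 47.36/EI
  relative rotation θ_0 = (124.1 + 47.36)/EI = 171.4/EI
A unit hogging moment at B produces rotation L₁/(3EI) + L₂/(3EI) = 3.333/EI.
Slope continuity at B: θ_0 = M_B·3.333/EI, so M_B = 171.4/3.333 = 51.42 kip·ft (hogging).

M_B = 51.42 kip·ft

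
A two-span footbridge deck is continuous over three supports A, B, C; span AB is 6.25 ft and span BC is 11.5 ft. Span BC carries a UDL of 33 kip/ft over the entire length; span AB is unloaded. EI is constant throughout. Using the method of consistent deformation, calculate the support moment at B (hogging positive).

Insert a hinge at B; M_B is the redundant, and each span becomes simply supported.
End slopes at the hinge B, treating each span as simply supported:
  span BC: UDL 33: wL³/(24EI) = 2091/EI
  relative rotation θ_0 = (0 + 2091)/EI = 2091/EI
A unit hogging moment at B produces rotation L₁/(3EI) + L₂/(3EI) = 5.917/EI.
Compatibility: M_B·(L₁+L₂)/(3EI) = θ_0, giving M_B = 353.4 kip·ft (hogging).

M_B = 353.4 kip·ft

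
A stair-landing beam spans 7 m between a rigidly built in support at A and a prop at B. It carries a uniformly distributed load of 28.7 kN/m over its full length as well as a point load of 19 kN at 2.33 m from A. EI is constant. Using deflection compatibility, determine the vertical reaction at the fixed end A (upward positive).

Take the reaction at B as the redundant and release it; the primary structure is a cantilever fixed at A.
Deflection at B on the released cantilever, summing each load's contribution:
  UDL 28.7: wL⁴/(8EI) = 8614/EI
  point load 19 at a = 2.33: Pa²(3L − a)/(6EI) = 321/EI
  δ_0 = 8935/EI
Flexibility coefficient — unit upward force at B: δ_{BB} = L³/(3EI) = 114.3/EI.
Compatibility at B: δ_0 − R_B·δ_{BB} = 0, so R_B = 8935/114.3 = 78.14 kN.
Vertical equilibrium: R_A = ΣP − R_B = 219.9 − 78.14 = 141.8 kN.

R_A = 141.8 kN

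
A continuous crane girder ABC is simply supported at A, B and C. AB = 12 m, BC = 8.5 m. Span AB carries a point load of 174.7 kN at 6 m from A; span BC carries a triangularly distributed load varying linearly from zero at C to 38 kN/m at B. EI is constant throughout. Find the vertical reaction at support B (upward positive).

Insert a hinge at B; M_B is the redundant, and each span becomes simply supported.
Discontinuity in slope at B on the released structure — sum the simple-span end rotations:
  span AB: point load 174.7 at a = 6: Pab(L + a)/(6LEI) = 1572/EI
  span BC: triangular load, peak 38: w₀L³/(45EI) = 518.6/EI
  relative rotation θ_0 = (1572 + 518.6)/EI = 2091/EI
A unit hogging moment at B produces rotation L₁/(3EI) + L₂/(3EI) = 6.833/EI.
Slope continuity at B: θ_0 = M_B·6.833/EI, so M_B = 2091/6.833 = 306 kN·m (hogging).
Span AB, ΣM about A with M_B applied at B: R_B^{AB}·12 = 1048 + 306, so R_B^{AB} = 112.8 kN and R_A = 174.7 − 112.8 = 61.85 kN.
Span BC, ΣM about C: R_B^{BC}·8.5 = 915.2 + 306, so R_B^{BC} = 143.7 kN and R_C = 161.5 − 143.7 = 17.84 kN.
R_B = 112.8 + 143.7 = 256.5 kN.

R_B = 256.5 kN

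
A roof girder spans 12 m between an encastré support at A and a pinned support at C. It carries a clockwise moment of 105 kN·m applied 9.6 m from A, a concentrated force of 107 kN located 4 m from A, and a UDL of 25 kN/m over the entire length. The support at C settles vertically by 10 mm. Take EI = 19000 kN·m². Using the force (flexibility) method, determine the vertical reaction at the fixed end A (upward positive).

R_A = 266.4 kN

Release the roller at C. Primary structure: cantilever fixed at A.
Downward deflection at the released point C due to the loads:
  clockwise couple 105 at a = 9.6: M₀a(2L − a)/(2EI) = 7258/EI
  point load 107 at a = 4: Pa²(3L − a)/(6EI) = 9131/EI
  UDL 25: wL⁴/(8EI) = 64800/EI
  δ_0 = 81188/EI
Flexibility coefficient — unit upward force at C: δ_{CC} = L³/(3EI) = 576/EI.
With EI = 19000 kN·m²: δ_0 = 4.2731 m and δ_{CC} = 0.030316 m/kN.
Compatibility — the beam at C must follow the support down by 0.01 m: δ_0 − R_C·δ_{CC} = 0.01, so R_C = (4.2731 − 0.01)/0.030316 = 140.6 kN.
Vertical equilibrium: R_A = ΣP − R_C = 407 − 140.6 = 266.4 kN.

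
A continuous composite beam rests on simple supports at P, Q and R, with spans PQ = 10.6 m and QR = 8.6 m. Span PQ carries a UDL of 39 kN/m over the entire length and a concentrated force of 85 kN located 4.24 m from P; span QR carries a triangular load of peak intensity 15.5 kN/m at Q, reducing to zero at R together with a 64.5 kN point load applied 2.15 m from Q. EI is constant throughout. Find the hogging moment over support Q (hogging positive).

M_Q = 461 kN·m

Insert a hinge at Q; M_Q is the redundant, and each span becomes simply supported.
End slopes at the hinge Q, treating each span as simply supported:
  span PQ: UDL 39: wL³/(24EI) = 1935/EI
  span PQ: point load 85 at a = 4.24: Pab(L + a)/(6LEI) = 534.8/EI
  span QR: triangular load, peak 15.5: w₀L³/(45EI) = 219.1/EI
  span QR: point load 64.5 at a = 2.15: Pab(L + b)/(6LEI) = 260.9/EI
  relative rotation θ_0 = (2470 + 480)/EI = 2950/EI
A unit hogging moment at Q produces rotation L₁/(3EI) + L₂/(3EI) = 6.4/EI.
Compatibility: M_Q·(L₁+L₂)/(3EI) = θ_0, giving M_Q = 461 kN·m (hogging).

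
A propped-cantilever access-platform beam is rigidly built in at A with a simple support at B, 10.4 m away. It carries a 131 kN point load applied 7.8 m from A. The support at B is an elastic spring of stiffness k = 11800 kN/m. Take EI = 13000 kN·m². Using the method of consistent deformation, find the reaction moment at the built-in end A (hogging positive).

Choose R_B as the redundant. The primary structure is the cantilever fixed at A.
Deflection at B on the released cantilever, summing each load's contribution:
  point load 131 at a = 7.8: Pa²(3L − a)/(6EI) = 31083/EI
Tip deflection under a unit load at B: L³/(3EI) = 375/EI.
With EI = 13000 kN·m²: δ_0 = 2.391 m and δ_{BB} = 0.028843 m/kN.
Compatibility — the spring shortens by R_B/k under the reaction it provides: δ_0 − R_B·δ_{BB} = R_B/k. With 1/k = 0.000085 m/kN, R_B = δ_0 / (δ_{BB} + 1/k) = 2.391 / (0.028843 + 0.000085) = 82.66 kN.
Moment equilibrium about A: M_A = Σ(load moments about A) − R_B·L = 1022 − 82.66×10.4 = 162.2 kN·m.

M_A = 162.2 kN·m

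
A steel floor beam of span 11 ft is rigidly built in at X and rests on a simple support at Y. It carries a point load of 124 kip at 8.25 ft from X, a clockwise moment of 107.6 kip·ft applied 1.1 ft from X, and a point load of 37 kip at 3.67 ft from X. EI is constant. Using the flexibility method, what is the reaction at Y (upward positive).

R_Y = 86.75 kip

Release the roller at Y. Primary structure: cantilever fixed at X.
Free-end deflection of the primary structure under the applied loading (downward +):
  point load 124 at a = 8.25: Pa²(3L − a)/(6EI) = 34814/EI
  clockwise couple 107.6 at a = 1.1: M₀a(2L − a)/(2EI) = 1237/EI
  point load 37 at a = 3.67: Pa²(3L − a)/(6EI) = 2436/EI
  δ_0 = 38487/EI
Tip deflection under a unit load at Y: L³/(3EI) = 443.7/EI.
Compatibility at Y: δ_0 − R_Y·δ_{YY} = 0, so R_Y = 38487/443.7 = 86.75 kip.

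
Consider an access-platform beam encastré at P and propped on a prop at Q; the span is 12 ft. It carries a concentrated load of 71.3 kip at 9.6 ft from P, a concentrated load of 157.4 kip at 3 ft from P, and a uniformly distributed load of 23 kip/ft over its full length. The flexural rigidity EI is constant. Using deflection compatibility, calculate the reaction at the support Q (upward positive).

R_Q = 167.2 kip

Choose R_Q as the redundant. The primary structure is the cantilever fixed at P.
Downward deflection at the released point Q due to the loads:
  point load 71.3 at a = 9.6: Pa²(3L − a)/(6EI) = 28912/EI
  point load 157.4 at a = 3: Pa²(3L − a)/(6EI) = 7791/EI
  UDL 23: wL⁴/(8EI) = 59616/EI
  δ_0 = 96320/EI
Flexibility coefficient — unit upward force at Q: δ_{QQ} = L³/(3EI) = 576/EI.
Compatibility at Q: δ_0 − R_Q·δ_{QQ} = 0, so R_Q = 96320/576 = 167.2 kip.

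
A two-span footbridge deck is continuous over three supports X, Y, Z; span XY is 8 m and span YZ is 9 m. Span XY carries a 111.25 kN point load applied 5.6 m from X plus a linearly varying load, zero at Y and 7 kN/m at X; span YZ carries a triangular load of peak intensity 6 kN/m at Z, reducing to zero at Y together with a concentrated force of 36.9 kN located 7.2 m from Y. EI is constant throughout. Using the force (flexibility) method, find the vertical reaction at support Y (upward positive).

Take M_Y as the redundant. Released structure: two simple spans XY and YZ with a hinge at Y.
Rotations at Y on the released spans (each span's end-slope, ×1/EI):
  span XY: point load 111.25 at a = 5.6: Pab(L + a)/(6LEI) = 423.6/EI
  span XY: triangular load, peak 7: 7w₀L³/(360EI) = 69.69/EI
  span YZ: triangular load, peak 6: 7w₀L³/(360EI) = 85.05/EI
  span YZ: point load 36.9 at a = 7.2: Pab(L + b)/(6LEI) = 95.64/EI
  relative rotation θ_0 = (493.3 + 180.7)/EI = 674/EI
A unit hogging moment at Y produces rotation L₁/(3EI) + L₂/(3EI) = 5.667/EI.
Compatibility: M_Y·(L₁+L₂)/(3EI) = θ_0, giving M_Y = 118.9 kN·m (hogging).
Span XY, ΣM about X with M_Y applied at Y: R_Y^{XY}·8 = 697.7 + 118.9, so R_Y^{XY} = 102.1 kN and R_X = 139.2 − 102.1 = 37.17 kN.
Span YZ, ΣM about Z: R_Y^{YZ}·9 = 147.4 + 118.9, so R_Y^{YZ} = 29.6 kN and R_Z = 63.9 − 29.6 = 34.3 kN.
R_Y = 102.1 + 29.6 = 131.7 kN.

R_Y = 131.7 kN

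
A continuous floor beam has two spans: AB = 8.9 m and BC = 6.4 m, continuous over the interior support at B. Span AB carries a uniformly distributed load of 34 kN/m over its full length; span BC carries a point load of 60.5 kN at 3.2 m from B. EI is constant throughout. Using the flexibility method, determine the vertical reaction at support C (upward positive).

R_C = -5.093 kN

Release continuity at B by inserting a hinge; the redundant is the internal moment M_B. The primary structure is two simply-supported spans AB and BC.
Discontinuity in slope at B on the released structure — sum the simple-span end rotations:
  span AB: UDL 34: wL³/(24EI) = 998.7/EI
  span BC: point load 60.5 at a = 3.2: Pab(L + b)/(6LEI) = 154.9/EI
  relative rotation θ_0 = (998.7 + 154.9)/EI = 1154/EI
A unit hogging moment at B produces rotation L₁/(3EI) + L₂/(3EI) = 5.1/EI.
Slope continuity at B: θ_0 = M_B·5.1/EI, so M_B = 1154/5.1 = 226.2 kN·m (hogging).
Span BC, ΣM about C: R_B^{BC}·6.4 = 193.6 + 226.2, so R_B^{BC} = 65.59 kN and R_C = 60.5 − 65.59 = -5.093 kN.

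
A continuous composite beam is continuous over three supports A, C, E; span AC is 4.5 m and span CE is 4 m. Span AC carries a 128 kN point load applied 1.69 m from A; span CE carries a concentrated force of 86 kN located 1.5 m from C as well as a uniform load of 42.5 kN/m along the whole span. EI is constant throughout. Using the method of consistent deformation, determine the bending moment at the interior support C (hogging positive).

Insert a hinge at C; M_C is the redundant, and each span becomes simply supported.
Discontinuity in slope at C on the released structure — sum the simple-span end rotations:
  span AC: point load 128 at a = 1.69: Pab(L + a)/(6LEI) = 139.4/EI
  span CE: point load 86 at a = 1.5: Pab(L + b)/(6LEI) = 87.34/EI
  span CE: UDL 42.5: wL³/(24EI) = 113.3/EI
  relative rotation θ_0 = (139.4 + 200.7)/EI = 340/EI
A unit hogging moment at C produces rotation L₁/(3EI) + L₂/(3EI) = 2.833/EI.
Compatibility: M_C·(L₁+L₂)/(3EI) = θ_0, giving M_C = 120 kN·m (hogging).

M_C = 120 kN·m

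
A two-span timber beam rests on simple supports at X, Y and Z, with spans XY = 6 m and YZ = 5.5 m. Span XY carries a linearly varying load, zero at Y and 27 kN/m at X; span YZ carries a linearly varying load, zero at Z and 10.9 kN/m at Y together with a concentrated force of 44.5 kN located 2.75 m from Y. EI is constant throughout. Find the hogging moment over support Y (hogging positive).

Release continuity at Y by inserting a hinge; the redundant is the internal moment M_Y. The primary structure is two simply-supported spans XY and YZ.
Discontinuity in slope at Y on the released structure — sum the simple-span end rotations:
  span XY: triangular load, peak 27: 7w₀L³/(360EI) = 113.4/EI
  span YZ: triangular load, peak 10.9: w₀L³/(45EI) = 40.3/EI
  span YZ: point load 44.5 at a = 2.75: Pab(L + b)/(6LEI) = 84.13/EI
  relative rotation θ_0 = (113.4 + 124.4)/EI = 237.8/EI
A unit hogging moment at Y produces rotation L₁/(3EI) + L₂/(3EI) = 3.833/EI.
Slope continuity at Y: θ_0 = M_Y·3.833/EI, so M_Y = 237.8/3.833 = 62.04 kN·m (hogging).

M_Y = 62.04 kN·m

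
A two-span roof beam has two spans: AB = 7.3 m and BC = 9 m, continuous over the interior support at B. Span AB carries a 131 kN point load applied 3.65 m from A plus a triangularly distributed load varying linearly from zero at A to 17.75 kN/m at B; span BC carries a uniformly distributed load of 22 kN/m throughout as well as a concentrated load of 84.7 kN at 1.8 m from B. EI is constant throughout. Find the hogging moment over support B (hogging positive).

M_B = 292.1 kN·m

Take M_B as the redundant. Released structure: two simple spans AB and BC with a hinge at B.
Discontinuity in slope at B on the released structure — sum the simple-span end rotations:
  span AB: point load 131 at a = 3.65: Pab(L + a)/(6LEI) = 436.3/EI
  span AB: triangular load, peak 17.75: w₀L³/(45EI) = 153.4/EI
  span BC: UDL 22: wL³/(24EI) = 668.2/EI
  span BC: point load 84.7 at a = 1.8: Pab(L + b)/(6LEI) = 329.3/EI
  relative rotation θ_0 = (589.8 + 997.6)/EI = 1587/EI
A unit hogging moment at B produces rotation L₁/(3EI) + L₂/(3EI) = 5.433/EI.
Compatibility: M_B·(L₁+L₂)/(3EI) = θ_0, giving M_B = 292.1 kN·m (hogging).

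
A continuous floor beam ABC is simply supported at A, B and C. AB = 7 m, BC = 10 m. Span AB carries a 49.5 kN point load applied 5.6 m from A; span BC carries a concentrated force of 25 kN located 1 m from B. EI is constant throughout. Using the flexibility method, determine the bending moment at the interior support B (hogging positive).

M_B = 33.12 kN·m

Insert a hinge at B; M_B is the redundant, and each span becomes simply supported.
Discontinuity in slope at B on the released structure — sum the simple-span end rotations:
  span AB: point load 49.5 at a = 5.6: Pab(L + a)/(6LEI) = 116.4/EI
  span BC: point load 25 at a = 1: Pab(L + b)/(6LEI) = 71.25/EI
  relative rotation θ_0 = (116.4 + 71.25)/EI = 187.7/EI
A unit hogging moment at B produces rotation L₁/(3EI) + L₂/(3EI) = 5.667/EI.
Slope continuity at B: θ_0 = M_B·5.667/EI, so M_B = 187.7/5.667 = 33.12 kN·m (hogging).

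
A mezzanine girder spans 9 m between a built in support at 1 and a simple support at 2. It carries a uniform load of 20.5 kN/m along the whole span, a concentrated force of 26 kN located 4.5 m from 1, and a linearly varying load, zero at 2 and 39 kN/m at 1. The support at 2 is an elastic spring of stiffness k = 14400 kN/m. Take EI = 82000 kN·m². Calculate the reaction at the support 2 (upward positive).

R_2 = 109.8 kN

Remove the prop at 2; the released (primary) structure is a cantilever built in at 1.
Primary-structure tip deflection at 2 by superposition:
  UDL 20.5: wL⁴/(8EI) = 16813/EI
  point load 26 at a = 4.5: Pa²(3L − a)/(6EI) = 1974/EI
  triangular load, peak 39 at the fixed end: w₀L⁴/(30EI) = 8529/EI
  δ_0 = 27316/EI
Tip deflection under a unit load at 2: L³/(3EI) = 243/EI.
With EI = 82000 kN·m²: δ_0 = 0.33312 m and δ_{22} = 0.002963 m/kN.
Compatibility — the spring shortens by R_2/k under the reaction it provides: δ_0 − R_2·δ_{22} = R_2/k. With 1/k = 0.000069 m/kN, R_2 = δ_0 / (δ_{22} + 1/k) = 0.33312 / (0.002963 + 0.000069) = 109.8 kN.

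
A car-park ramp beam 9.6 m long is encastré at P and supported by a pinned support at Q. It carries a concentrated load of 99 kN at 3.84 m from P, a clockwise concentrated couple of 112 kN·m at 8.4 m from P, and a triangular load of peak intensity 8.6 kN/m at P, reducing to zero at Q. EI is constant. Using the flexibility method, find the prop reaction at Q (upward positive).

Remove the prop at Q; the released (primary) structure is a cantilever built in at P.
Deflection at Q on the released cantilever, summing each load's contribution:
  point load 99 at a = 3.84: Pa²(3L − a)/(6EI) = 6073/EI
  clockwise couple 112 at a = 8.4: M₀a(2L − a)/(2EI) = 5080/EI
  triangular load, peak 8.6 at the fixed end: w₀L⁴/(30EI) = 2435/EI
  δ_0 = 13588/EI
Flexibility coefficient — unit upward force at Q: δ_{QQ} = L³/(3EI) = 294.9/EI.
Compatibility at Q: δ_0 − R_Q·δ_{QQ} = 0, so R_Q = 13588/294.9 = 46.07 kN.

R_Q = 46.07 kN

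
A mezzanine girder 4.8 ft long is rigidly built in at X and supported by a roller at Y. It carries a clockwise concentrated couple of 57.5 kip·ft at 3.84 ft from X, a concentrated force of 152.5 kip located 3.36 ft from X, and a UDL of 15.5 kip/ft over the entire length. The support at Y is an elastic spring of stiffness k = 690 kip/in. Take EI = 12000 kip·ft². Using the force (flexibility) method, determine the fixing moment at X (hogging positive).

Choose R_Y as the redundant. The primary structure is the cantilever fixed at X.
Downward deflection at the released point Y due to the loads:
  clockwise couple 57.5 at a = 3.84: M₀a(2L − a)/(2EI) = 635.9/EI
  point load 152.5 at a = 3.36: Pa²(3L − a)/(6EI) = 3168/EI
  UDL 15.5: wL⁴/(8EI) = 1029/EI
  δ_0 = 4832/EI
Tip deflection under a unit load at Y: L³/(3EI) = 36.86/EI.
With EI = 12000 kip·ft²: δ_0 = 0.40269 ft and δ_{YY} = 0.003072 ft/kip.
Compatibility — the spring shortens by R_Y/k under the reaction it provides: δ_0 − R_Y·δ_{YY} = R_Y/k. With 1/k = 1/(690×12) ft/kip = 0.000121 ft/kip, R_Y = δ_0 / (δ_{YY} + 1/k) = 0.40269 / (0.003072 + 0.000121) = 126.1 kip.
Moment equilibrium about X: M_X = Σ(load moments about X) − R_Y·L = 748.5 − 126.1×4.8 = 143.1 kip·ft.

M_X = 143.1 kip·ft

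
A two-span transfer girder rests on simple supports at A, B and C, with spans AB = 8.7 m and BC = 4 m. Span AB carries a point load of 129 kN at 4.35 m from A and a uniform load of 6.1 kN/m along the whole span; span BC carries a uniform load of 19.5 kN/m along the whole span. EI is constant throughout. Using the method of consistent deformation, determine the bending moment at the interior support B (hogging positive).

M_B = 196 kN·m

Release continuity at B by inserting a hinge; the redundant is the internal moment M_B. The primary structure is two simply-supported spans AB and BC.
End slopes at the hinge B, treating each span as simply supported:
  span AB: point load 129 at a = 4.35: Pab(L + a)/(6LEI) = 610.3/EI
  span AB: UDL 6.1: wL³/(24EI) = 167.4/EI
  span BC: UDL 19.5: wL³/(24EI) = 52/EI
  relative rotation θ_0 = (777.6 + 52)/EI = 829.6/EI
A unit hogging moment at B produces rotation L₁/(3EI) + L₂/(3EI) = 4.233/EI.
Slope continuity at B: θ_0 = M_B·4.233/EI, so M_B = 829.6/4.233 = 196 kN·m (hogging).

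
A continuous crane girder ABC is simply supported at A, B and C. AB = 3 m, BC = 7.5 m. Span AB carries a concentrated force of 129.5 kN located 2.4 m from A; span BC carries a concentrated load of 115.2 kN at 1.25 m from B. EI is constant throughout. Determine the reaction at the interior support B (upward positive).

Insert a hinge at B; M_B is the redundant, and each span becomes simply supported.
End slopes at the hinge B, treating each span as simply supported:
  span AB: point load 129.5 at a = 2.4: Pab(L + a)/(6LEI) = 55.94/EI
  span BC: point load 115.2 at a = 1.25: Pab(L + b)/(6LEI) = 275/EI
  relative rotation θ_0 = (55.94 + 275)/EI = 330.9/EI
A unit hogging moment at B produces rotation L₁/(3EI) + L₂/(3EI) = 3.5/EI.
Compatibility: M_B·(L₁+L₂)/(3EI) = θ_0, giving M_B = 94.56 kN·m (hogging).
Span AB, ΣM about A with M_B applied at B: R_B^{AB}·3 = 310.8 + 94.56, so R_B^{AB} = 135.1 kN and R_A = 129.5 − 135.1 = -5.618 kN.
Span BC, ΣM about C: R_B^{BC}·7.5 = 720 + 94.56, so R_B^{BC} = 108.6 kN and R_C = 115.2 − 108.6 = 6.593 kN.
R_B = 135.1 + 108.6 = 243.7 kN.

R_B = 243.7 kN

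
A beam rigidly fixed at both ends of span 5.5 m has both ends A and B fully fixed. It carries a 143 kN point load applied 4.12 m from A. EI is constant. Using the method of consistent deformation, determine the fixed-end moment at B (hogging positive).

M_B = 110.7 kN·m

Release both end moments; the primary structure is a simply-supported span AB with redundants M_A and M_B.
End rotations of the released simple span under the applied load (×1/EI):
  at A: point load 143 at a = 4.12: Pab(L + b)/(6LEI) = 169.5/EI
  at B: point load 143 at a = 4.12: Pab(L + a)/(6LEI) = 237/EI
  θ_A0 = 169.5/EI,  θ_B0 = 237/EI
Flexibility coefficients: a unit moment at one end gives L/(3EI) there and L/(6EI) at the far end, so f₁₁ = f₂₂ = 1.833/EI and f₁₂ = f₂₁ = 0.9167/EI.
Compatibility — zero rotation at each built-in end:
  1.833 M_A + 0.9167 M_B = 169.5
  0.9167 M_A + 1.833 M_B = 237
Solving the pair gives M_A = 37.09 kN·m and M_B = 110.7 kN·m (hogging).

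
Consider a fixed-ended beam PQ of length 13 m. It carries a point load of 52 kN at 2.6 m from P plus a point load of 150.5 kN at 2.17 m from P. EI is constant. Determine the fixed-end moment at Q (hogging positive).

M_Q = 67.05 kN·m

Take the two fixed-end moments M_P, M_Q as redundants; the released structure is the simple span PQ.
On the primary (simply-supported) span, the end slopes from the loading are:
  at P: point load 52 at a = 2.6: Pab(L + b)/(6LEI) = 421.8/EI
  at Q: point load 52 at a = 2.6: Pab(L + a)/(6LEI) = 281.2/EI
  at P: point load 150.5 at a = 2.17: Pab(L + b)/(6LEI) = 1081/EI
  at Q: point load 150.5 at a = 2.17: Pab(L + a)/(6LEI) = 687.9/EI
  θ_P0 = 1502/EI,  θ_Q0 = 969.1/EI
Flexibility coefficients: a unit moment at one end gives L/(3EI) there and L/(6EI) at the far end, so f₁₁ = f₂₂ = 4.333/EI and f₁₂ = f₂₁ = 2.167/EI.
Compatibility — zero rotation at each built-in end:
  4.333 M_P + 2.167 M_Q = 1502
  2.167 M_P + 4.333 M_Q = 969.1
Solving the pair gives M_P = 313.2 kN·m and M_Q = 67.05 kN·m (hogging).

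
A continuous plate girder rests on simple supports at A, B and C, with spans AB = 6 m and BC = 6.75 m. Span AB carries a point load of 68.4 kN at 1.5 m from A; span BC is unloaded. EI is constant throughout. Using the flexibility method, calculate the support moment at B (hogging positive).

Release continuity at B by inserting a hinge; the redundant is the internal moment M_B. The primary structure is two simply-supported spans AB and BC.
Discontinuity in slope at B on the released structure — sum the simple-span end rotations:
  span AB: point load 68.4 at a = 1.5: Pab(L + a)/(6LEI) = 96.19/EI
  relative rotation θ_0 = (96.19 + 0)/EI = 96.19/EI
A unit hogging moment at B produces rotation L₁/(3EI) + L₂/(3EI) = 4.25/EI.
Compatibility: M_B·(L₁+L₂)/(3EI) = θ_0, giving M_B = 22.63 kN·m (hogging).

M_B = 22.63 kN·m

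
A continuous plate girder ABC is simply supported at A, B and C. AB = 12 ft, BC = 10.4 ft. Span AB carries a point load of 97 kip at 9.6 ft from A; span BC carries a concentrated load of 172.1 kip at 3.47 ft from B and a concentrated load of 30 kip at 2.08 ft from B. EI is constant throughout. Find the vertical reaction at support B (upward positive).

R_B = 263.8 kip

Release continuity at B by inserting a hinge; the redundant is the internal moment M_B. The primary structure is two simply-supported spans AB and BC.
End slopes at the hinge B, treating each span as simply supported:
  span AB: point load 97 at a = 9.6: Pab(L + a)/(6LEI) = 670.5/EI
  span BC: point load 172.1 at a = 3.47: Pab(L + b)/(6LEI) = 1149/EI
  span BC: point load 30 at a = 2.08: Pab(L + b)/(6LEI) = 155.8/EI
  relative rotation θ_0 = (670.5 + 1305)/EI = 1976/EI
A unit hogging moment at B produces rotation L₁/(3EI) + L₂/(3EI) = 7.467/EI.
Slope continuity at B: θ_0 = M_B·7.467/EI, so M_B = 1976/7.467 = 264.6 kip·ft (hogging).
Span AB, ΣM about A with M_B applied at B: R_B^{AB}·12 = 931.2 + 264.6, so R_B^{AB} = 99.65 kip and R_A = 97 − 99.65 = -2.649 kip.
Span BC, ΣM about C: R_B^{BC}·10.4 = 1442 + 264.6, so R_B^{BC} = 164.1 kip and R_C = 202.1 − 164.1 = 37.98 kip.
R_B = 99.65 + 164.1 = 263.8 kip.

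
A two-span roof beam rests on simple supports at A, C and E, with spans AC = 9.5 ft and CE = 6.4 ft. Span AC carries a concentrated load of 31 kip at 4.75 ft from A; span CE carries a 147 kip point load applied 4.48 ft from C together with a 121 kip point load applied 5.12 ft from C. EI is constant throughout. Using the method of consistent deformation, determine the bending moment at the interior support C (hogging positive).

Release continuity at C by inserting a hinge; the redundant is the internal moment M_C. The primary structure is two simply-supported spans AC and CE.
End slopes at the hinge C, treating each span as simply supported:
  span AC: point load 31 at a = 4.75: Pab(L + a)/(6LEI) = 174.9/EI
  span CE: point load 147 at a = 4.48: Pab(L + b)/(6LEI) = 274/EI
  span CE: point load 121 at a = 5.12: Pab(L + b)/(6LEI) = 158.6/EI
  relative rotation θ_0 = (174.9 + 432.6)/EI = 607.4/EI
A unit hogging moment at C produces rotation L₁/(3EI) + L₂/(3EI) = 5.3/EI.
Compatibility: M_C·(L₁+L₂)/(3EI) = θ_0, giving M_C = 114.6 kip·ft (hogging).

M_C = 114.6 kip·ft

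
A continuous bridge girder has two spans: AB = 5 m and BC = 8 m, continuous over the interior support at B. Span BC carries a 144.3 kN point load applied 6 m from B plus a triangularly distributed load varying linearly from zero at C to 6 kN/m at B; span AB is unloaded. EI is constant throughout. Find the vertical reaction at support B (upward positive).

Release continuity at B by inserting a hinge; the redundant is the internal moment M_B. The primary structure is two simply-supported spans AB and BC.
Rotations at B on the released spans (each span's end-slope, ×1/EI):
  span BC: point load 144.3 at a = 6: Pab(L + b)/(6LEI) = 360.8/EI
  span BC: triangular load, peak 6: w₀L³/(45EI) = 68.27/EI
  relative rotation θ_0 = (0 + 429)/EI = 429/EI
A unit hogging moment at B produces rotation L₁/(3EI) + L₂/(3EI) = 4.333/EI.
Compatibility: M_B·(L₁+L₂)/(3EI) = θ_0, giving M_B = 99 kN·m (hogging).
Span AB, ΣM about A with M_B applied at B: R_B^{AB}·5 = 0 + 99, so R_B^{AB} = 19.8 kN and R_A = 0 − 19.8 = -19.8 kN.
Span BC, ΣM about C: R_B^{BC}·8 = 416.6 + 99, so R_B^{BC} = 64.45 kN and R_C = 168.3 − 64.45 = 103.8 kN.
R_B = 19.8 + 64.45 = 84.25 kN.

R_B = 84.25 kN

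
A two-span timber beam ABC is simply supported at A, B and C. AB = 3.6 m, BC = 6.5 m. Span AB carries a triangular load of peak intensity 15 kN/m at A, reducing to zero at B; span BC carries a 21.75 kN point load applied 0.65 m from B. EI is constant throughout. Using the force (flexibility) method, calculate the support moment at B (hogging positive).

Release continuity at B by inserting a hinge; the redundant is the internal moment M_B. The primary structure is two simply-supported spans AB and BC.
End slopes at the hinge B, treating each span as simply supported:
  span AB: triangular load, peak 15: 7w₀L³/(360EI) = 13.61/EI
  span BC: point load 21.75 at a = 0.65: Pab(L + b)/(6LEI) = 26.19/EI
  relative rotation θ_0 = (13.61 + 26.19)/EI = 39.8/EI
A unit hogging moment at B produces rotation L₁/(3EI) + L₂/(3EI) = 3.367/EI.
Slope continuity at B: θ_0 = M_B·3.367/EI, so M_B = 39.8/3.367 = 11.82 kN·m (hogging).

M_B = 11.82 kN·m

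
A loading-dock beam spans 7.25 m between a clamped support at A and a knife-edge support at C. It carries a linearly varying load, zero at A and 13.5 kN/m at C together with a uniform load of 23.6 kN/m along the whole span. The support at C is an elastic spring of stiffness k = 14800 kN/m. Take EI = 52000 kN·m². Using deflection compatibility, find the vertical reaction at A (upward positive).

Remove the prop at C; the released (primary) structure is a cantilever built in at A.
Deflection at C on the released cantilever, summing each load's contribution:
  triangular load, peak 13.5 at the free end: 11w₀L⁴/(120EI) = 3419/EI
  UDL 23.6: wL⁴/(8EI) = 8150/EI
  δ_0 = 11569/EI
Flexibility coefficient — unit upward force at C: δ_{CC} = L³/(3EI) = 127/EI.
With EI = 52000 kN·m²: δ_0 = 0.22249 m and δ_{CC} = 0.002443 m/kN.
Compatibility — the spring shortens by R_C/k under the reaction it provides: δ_0 − R_C·δ_{CC} = R_C/k. With 1/k = 0.000068 m/kN, R_C = δ_0 / (δ_{CC} + 1/k) = 0.22249 / (0.002443 + 0.000068) = 88.63 kN.
Vertical equilibrium: R_A = ΣP − R_C = 220 − 88.63 = 131.4 kN.

R_A = 131.4 kN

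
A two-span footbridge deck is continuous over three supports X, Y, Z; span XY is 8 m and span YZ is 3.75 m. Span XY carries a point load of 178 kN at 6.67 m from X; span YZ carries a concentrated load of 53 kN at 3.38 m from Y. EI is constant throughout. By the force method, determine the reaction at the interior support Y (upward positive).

R_Y = 203.1 kN

Take M_Y as the redundant. Released structure: two simple spans XY and YZ with a hinge at Y.
Discontinuity in slope at Y on the released structure — sum the simple-span end rotations:
  span XY: point load 178 at a = 6.67: Pab(L + a)/(6LEI) = 482.6/EI
  span YZ: point load 53 at a = 3.38: Pab(L + b)/(6LEI) = 12.14/EI
  relative rotation θ_0 = (482.6 + 12.14)/EI = 494.7/EI
A unit hogging moment at Y produces rotation L₁/(3EI) + L₂/(3EI) = 3.917/EI.
Slope continuity at Y: θ_0 = M_Y·3.917/EI, so M_Y = 494.7/3.917 = 126.3 kN·m (hogging).
Span XY, ΣM about X with M_Y applied at Y: R_Y^{XY}·8 = 1187 + 126.3, so R_Y^{XY} = 164.2 kN and R_X = 178 − 164.2 = 13.8 kN.
Span YZ, ΣM about Z: R_Y^{YZ}·3.75 = 19.61 + 126.3, so R_Y^{YZ} = 38.91 kN and R_Z = 53 − 38.91 = 14.09 kN.
R_Y = 164.2 + 38.91 = 203.1 kN.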